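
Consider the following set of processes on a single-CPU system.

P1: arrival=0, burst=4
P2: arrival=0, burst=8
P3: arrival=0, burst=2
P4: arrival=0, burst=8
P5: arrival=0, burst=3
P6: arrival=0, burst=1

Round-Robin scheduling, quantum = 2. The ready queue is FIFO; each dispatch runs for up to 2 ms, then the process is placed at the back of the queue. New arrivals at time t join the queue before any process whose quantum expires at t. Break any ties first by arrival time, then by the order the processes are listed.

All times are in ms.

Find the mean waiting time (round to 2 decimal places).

Gantt: | P1 0-2 | P2 2-4 | P3 4-6 | P4 6-8 | P5 8-10 | P6 10-11 | P1 11-13 | P2 13-15 | P4 15-17 | P5 17-18 | P2 18-20 | P4 20-22 | P2 22-24 | P4 24-26 |
Completion: P1=13  P2=24  P3=6  P4=26  P5=18  P6=11
Waiting times: P1=9, P2=16, P3=4, P4=18, P5=15, P6=10
Average waiting = (9+16+4+18+15+10) / 6 = 72/6 = 12.00

12.00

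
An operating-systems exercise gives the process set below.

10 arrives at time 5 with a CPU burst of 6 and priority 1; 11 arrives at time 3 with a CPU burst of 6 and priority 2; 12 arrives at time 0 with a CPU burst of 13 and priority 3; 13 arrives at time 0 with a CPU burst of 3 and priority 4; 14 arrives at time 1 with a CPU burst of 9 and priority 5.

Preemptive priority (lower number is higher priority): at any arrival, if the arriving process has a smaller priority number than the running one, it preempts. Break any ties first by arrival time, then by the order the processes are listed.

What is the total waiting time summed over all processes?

70

Gantt: | 12 0-3 | 11 3-5 | 10 5-11 | 11 11-15 | 12 15-25 | 13 25-28 | 14 28-37 |
Completion: 10=11  11=15  12=25  13=28  14=37
Turnaround (C−A): 10=6  11=12  12=25  13=28  14=36
Waiting = turnaround − burst: 10=0, 11=6, 12=12, 13=25, 14=27
Total waiting = 0 + 6 + 12 + 25 + 27 = 70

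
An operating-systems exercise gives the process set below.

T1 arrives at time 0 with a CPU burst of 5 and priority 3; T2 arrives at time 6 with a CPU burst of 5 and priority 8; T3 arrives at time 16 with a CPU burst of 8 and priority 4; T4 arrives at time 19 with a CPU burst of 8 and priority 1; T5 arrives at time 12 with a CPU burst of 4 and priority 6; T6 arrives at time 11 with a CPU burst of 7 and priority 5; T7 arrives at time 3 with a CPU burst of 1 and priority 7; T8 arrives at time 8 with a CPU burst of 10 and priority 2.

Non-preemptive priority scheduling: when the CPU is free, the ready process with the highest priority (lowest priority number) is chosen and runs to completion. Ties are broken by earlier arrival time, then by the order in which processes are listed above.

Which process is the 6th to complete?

Schedule: | T1 0-5 | T7 5-6 | T2 6-11 | T8 11-21 | T4 21-29 | T3 29-37 | T6 37-44 | T5 44-48 |
Completion: T1=5  T2=11  T3=37  T4=29  T5=48  T6=44  T7=6  T8=21
Finish order: T1 → T7 → T2 → T8 → T4 → T3 → T6 → T5

T3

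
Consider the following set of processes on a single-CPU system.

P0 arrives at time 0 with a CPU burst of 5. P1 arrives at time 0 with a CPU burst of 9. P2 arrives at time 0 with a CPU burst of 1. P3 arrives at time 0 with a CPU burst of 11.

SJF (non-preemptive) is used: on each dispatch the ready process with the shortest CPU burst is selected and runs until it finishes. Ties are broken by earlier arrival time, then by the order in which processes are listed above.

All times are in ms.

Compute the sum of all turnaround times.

48

Schedule: | P2 0-1 | P0 1-6 | P1 6-15 | P3 15-26 |
Completion: P0=6  P1=15  P2=1  P3=26
Turnaround = completion − arrival: P0=6, P1=15, P2=1, P3=26
Total turnaround = 6 + 15 + 1 + 26 = 48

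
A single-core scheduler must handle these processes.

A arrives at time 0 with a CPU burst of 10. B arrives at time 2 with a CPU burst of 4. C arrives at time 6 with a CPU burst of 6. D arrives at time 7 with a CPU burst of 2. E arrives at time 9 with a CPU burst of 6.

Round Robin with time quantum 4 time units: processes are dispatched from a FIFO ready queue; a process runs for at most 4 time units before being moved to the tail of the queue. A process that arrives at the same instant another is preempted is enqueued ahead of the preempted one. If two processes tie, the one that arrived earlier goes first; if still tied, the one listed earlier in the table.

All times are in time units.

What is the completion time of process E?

28

Schedule: | A 0-4 | B 4-8 | A 8-12 | C 12-16 | D 16-18 | E 18-22 | A 22-24 | C 24-26 | E 26-28 |
Completion: A=24  B=8  C=26  D=18  E=28
Turnaround (C−A): A=24  B=6  C=20  D=11  E=19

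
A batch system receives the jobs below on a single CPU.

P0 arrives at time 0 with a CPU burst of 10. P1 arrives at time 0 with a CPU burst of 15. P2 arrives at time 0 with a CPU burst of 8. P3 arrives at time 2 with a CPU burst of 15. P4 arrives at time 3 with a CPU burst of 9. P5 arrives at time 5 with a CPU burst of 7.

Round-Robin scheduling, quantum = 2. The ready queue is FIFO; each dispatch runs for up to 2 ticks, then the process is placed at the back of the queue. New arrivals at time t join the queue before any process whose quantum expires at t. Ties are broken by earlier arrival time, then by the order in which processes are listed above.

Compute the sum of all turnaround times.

Schedule: | P0 0-2 | P1 2-4 | P2 4-6 | P3 6-8 | P0 8-10 | P4 10-12 | P1 12-14 | P5 14-16 | P2 16-18 | P3 18-20 | P0 20-22 | P4 22-24 | P1 24-26 | P5 26-28 | P2 28-30 | P3 30-32 | P0 32-34 | P4 34-36 | P1 36-38 | P5 38-40 | P2 40-42 | P3 42-44 | P0 44-46 | P4 46-48 | P1 48-50 | P5 50-51 | P3 51-53 | P4 53-54 | P1 54-56 | P3 56-58 | P1 58-60 | P3 60-62 | P1 62-63 | P3 63-64 |
Completion: P0=46  P1=63  P2=42  P3=64  P4=54  P5=51
Turnaround = completion − arrival: P0=46, P1=63, P2=42, P3=62, P4=51, P5=46
Total turnaround = 46 + 63 + 42 + 62 + 51 + 46 = 310

310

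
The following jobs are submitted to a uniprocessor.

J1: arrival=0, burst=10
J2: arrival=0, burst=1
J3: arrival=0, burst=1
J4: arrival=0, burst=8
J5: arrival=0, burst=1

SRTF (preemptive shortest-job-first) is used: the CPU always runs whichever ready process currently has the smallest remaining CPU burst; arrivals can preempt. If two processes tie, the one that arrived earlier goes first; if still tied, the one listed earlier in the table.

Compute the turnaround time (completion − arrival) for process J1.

21

Gantt: | J2 0-1 | J3 1-2 | J5 2-3 | J4 3-11 | J1 11-21 |
Completion: J1=21  J2=1  J3=2  J4=11  J5=3
Turnaround (C−A): J1=21  J2=1  J3=2  J4=11  J5=3
Turnaround(J1) = completion − arrival = 21 − 0 = 21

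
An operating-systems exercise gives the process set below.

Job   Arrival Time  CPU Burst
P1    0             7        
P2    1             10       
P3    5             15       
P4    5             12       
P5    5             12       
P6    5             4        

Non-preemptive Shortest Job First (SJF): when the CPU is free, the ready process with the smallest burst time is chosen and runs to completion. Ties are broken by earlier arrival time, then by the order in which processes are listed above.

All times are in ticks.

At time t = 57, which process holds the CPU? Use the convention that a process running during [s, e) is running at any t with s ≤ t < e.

Schedule: | P1 0-7 | P6 7-11 | P2 11-21 | P4 21-33 | P5 33-45 | P3 45-60 |
Completion: P1=7  P2=21  P3=60  P4=33  P5=45  P6=11

P3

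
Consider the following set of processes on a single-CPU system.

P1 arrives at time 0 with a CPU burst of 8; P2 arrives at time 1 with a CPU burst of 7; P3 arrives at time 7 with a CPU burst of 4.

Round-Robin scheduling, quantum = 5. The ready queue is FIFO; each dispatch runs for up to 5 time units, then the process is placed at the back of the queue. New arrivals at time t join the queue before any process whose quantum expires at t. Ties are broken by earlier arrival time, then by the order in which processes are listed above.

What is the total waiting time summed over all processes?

22

Schedule: | P1 0-5 | P2 5-10 | P1 10-13 | P3 13-17 | P2 17-19 |
Completion: P1=13  P2=19  P3=17
Turnaround (C−A): P1=13  P2=18  P3=10
Waiting = turnaround − burst: P1=5, P2=11, P3=6
Total waiting = 5 + 11 + 6 = 22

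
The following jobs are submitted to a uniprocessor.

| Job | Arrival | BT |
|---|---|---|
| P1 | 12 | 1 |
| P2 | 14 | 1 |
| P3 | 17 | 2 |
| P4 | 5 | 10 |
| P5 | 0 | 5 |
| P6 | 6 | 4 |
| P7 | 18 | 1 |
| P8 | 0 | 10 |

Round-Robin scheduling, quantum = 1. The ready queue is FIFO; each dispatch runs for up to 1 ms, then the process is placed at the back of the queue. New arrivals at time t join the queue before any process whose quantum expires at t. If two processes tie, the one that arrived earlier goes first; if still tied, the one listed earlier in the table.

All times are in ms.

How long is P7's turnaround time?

Gantt: | P5 0-1 | P8 1-2 | P5 2-3 | P8 3-4 | P5 4-5 | P8 5-6 | P4 6-7 | P5 7-8 | P6 8-9 | P8 9-10 | P4 10-11 | P5 11-12 | P6 12-13 | P8 13-14 | P4 14-15 | P1 15-16 | P6 16-17 | P2 17-18 | P8 18-19 | P4 19-20 | P3 20-21 | P6 21-22 | P7 22-23 | P8 23-24 | P4 24-25 | P3 25-26 | P8 26-27 | P4 27-28 | P8 28-29 | P4 29-30 | P8 30-31 | P4 31-34 |
Completion: P1=16  P2=18  P3=26  P4=34  P5=12  P6=22  P7=23  P8=31
Turnaround (C−A): P1=4  P2=4  P3=9  P4=29  P5=12  P6=16  P7=5  P8=31
Turnaround(P7) = completion − arrival = 23 − 18 = 5

5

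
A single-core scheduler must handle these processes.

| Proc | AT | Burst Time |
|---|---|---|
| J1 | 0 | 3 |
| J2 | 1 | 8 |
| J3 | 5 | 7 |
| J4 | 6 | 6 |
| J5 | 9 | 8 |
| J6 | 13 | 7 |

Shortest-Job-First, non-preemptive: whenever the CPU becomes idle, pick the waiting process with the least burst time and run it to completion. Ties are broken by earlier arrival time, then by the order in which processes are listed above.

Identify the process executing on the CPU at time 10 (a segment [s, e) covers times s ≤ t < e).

Schedule: | J1 0-3 | J2 3-11 | J4 11-17 | J3 17-24 | J6 24-31 | J5 31-39 |
Completion: J1=3  J2=11  J3=24  J4=17  J5=39  J6=31

J2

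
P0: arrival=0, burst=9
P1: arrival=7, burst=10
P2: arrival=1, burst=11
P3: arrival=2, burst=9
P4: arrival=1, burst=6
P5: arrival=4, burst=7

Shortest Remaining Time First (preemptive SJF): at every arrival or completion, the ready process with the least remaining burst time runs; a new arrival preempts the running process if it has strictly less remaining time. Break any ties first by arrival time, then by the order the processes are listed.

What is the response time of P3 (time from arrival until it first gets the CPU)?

Schedule: | P0 0-1 | P4 1-7 | P5 7-14 | P0 14-22 | P3 22-31 | P1 31-41 | P2 41-52 |
Completion: P0=22  P1=41  P2=52  P3=31  P4=7  P5=14
Turnaround (C−A): P0=22  P1=34  P2=51  P3=29  P4=6  P5=10
Response(P3) = first start − arrival = 22 − 2 = 20

20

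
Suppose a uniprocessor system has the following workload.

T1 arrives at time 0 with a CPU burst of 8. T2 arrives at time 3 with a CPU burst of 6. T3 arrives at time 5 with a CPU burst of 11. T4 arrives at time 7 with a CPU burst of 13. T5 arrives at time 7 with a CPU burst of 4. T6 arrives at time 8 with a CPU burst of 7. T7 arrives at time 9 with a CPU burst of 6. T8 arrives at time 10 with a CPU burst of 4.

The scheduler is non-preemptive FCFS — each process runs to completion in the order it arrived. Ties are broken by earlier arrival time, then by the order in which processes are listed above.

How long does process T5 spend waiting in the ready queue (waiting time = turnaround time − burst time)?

Gantt: | T1 0-8 | T2 8-14 | T3 14-25 | T4 25-38 | T5 38-42 | T6 42-49 | T7 49-55 | T8 55-59 |
Completion: T1=8  T2=14  T3=25  T4=38  T5=42  T6=49  T7=55  T8=59
Turnaround (C−A): T1=8  T2=11  T3=20  T4=31  T5=35  T6=41  T7=46  T8=49
Waiting(T5) = turnaround − burst = 35 − 4 = 31

31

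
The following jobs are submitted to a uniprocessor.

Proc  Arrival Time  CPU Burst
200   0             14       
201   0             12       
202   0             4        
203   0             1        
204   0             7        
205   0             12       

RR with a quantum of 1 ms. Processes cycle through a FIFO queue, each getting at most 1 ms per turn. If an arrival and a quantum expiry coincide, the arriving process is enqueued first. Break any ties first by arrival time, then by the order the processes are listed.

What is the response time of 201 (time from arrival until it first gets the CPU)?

1

Schedule: | 200 0-1 | 201 1-2 | 202 2-3 | 203 3-4 | 204 4-5 | 205 5-6 | 200 6-7 | 201 7-8 | 202 8-9 | 204 9-10 | 205 10-11 | 200 11-12 | 201 12-13 | 202 13-14 | 204 14-15 | 205 15-16 | 200 16-17 | 201 17-18 | 202 18-19 | 204 19-20 | 205 20-21 | 200 21-22 | 201 22-23 | 204 23-24 | 205 24-25 | 200 25-26 | 201 26-27 | 204 27-28 | 205 28-29 | 200 29-30 | 201 30-31 | 204 31-32 | 205 32-33 | 200 33-34 | 201 34-35 | 205 35-36 | 200 36-37 | 201 37-38 | 205 38-39 | 200 39-40 | 201 40-41 | 205 41-42 | 200 42-43 | 201 43-44 | 205 44-45 | 200 45-46 | 201 46-47 | 205 47-48 | 200 48-50 |
Completion: 200=50  201=47  202=19  203=4  204=32  205=48
Response(201) = first start − arrival = 1 − 0 = 1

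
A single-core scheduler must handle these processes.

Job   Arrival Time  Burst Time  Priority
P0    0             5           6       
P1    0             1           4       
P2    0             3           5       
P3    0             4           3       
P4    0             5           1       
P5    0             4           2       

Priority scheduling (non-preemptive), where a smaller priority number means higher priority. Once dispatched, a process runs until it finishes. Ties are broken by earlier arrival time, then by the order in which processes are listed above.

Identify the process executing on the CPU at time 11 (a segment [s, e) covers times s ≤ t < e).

P3

Timeline: | P4 0-5 | P5 5-9 | P3 9-13 | P1 13-14 | P2 14-17 | P0 17-22 |
Completion: P0=22  P1=14  P2=17  P3=13  P4=5  P5=9
Turnaround (C−A): P0=22  P1=14  P2=17  P3=13  P4=5  P5=9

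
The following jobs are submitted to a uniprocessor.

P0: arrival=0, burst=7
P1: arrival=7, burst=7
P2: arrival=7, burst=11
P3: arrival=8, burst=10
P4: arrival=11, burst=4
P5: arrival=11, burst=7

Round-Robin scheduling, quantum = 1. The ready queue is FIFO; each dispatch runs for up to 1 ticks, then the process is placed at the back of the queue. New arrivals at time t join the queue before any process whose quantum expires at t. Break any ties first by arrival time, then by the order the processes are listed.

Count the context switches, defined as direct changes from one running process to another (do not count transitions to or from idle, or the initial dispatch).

Timeline: | P0 0-7 | P1 7-8 | P2 8-9 | P3 9-10 | P1 10-11 | P2 11-12 | P3 12-13 | P4 13-14 | P5 14-15 | P1 15-16 | P2 16-17 | P3 17-18 | P4 18-19 | P5 19-20 | P1 20-21 | P2 21-22 | P3 22-23 | P4 23-24 | P5 24-25 | P1 25-26 | P2 26-27 | P3 27-28 | P4 28-29 | P5 29-30 | P1 30-31 | P2 31-32 | P3 32-33 | P5 33-34 | P1 34-35 | P2 35-36 | P3 36-37 | P5 37-38 | P2 38-39 | P3 39-40 | P5 40-41 | P2 41-42 | P3 42-43 | P2 43-44 | P3 44-45 | P2 45-46 |
Completion: P0=7  P1=35  P2=46  P3=45  P4=29  P5=41
Turnaround (C−A): P0=7  P1=28  P2=39  P3=37  P4=18  P5=30

39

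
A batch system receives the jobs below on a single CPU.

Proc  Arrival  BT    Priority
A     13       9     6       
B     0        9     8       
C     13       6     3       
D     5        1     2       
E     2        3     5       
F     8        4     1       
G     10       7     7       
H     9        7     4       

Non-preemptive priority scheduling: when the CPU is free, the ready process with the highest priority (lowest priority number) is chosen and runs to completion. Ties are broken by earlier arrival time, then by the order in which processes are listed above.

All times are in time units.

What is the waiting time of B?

0

Gantt: | B 0-9 | F 9-13 | D 13-14 | C 14-20 | H 20-27 | E 27-30 | A 30-39 | G 39-46 |
Completion: A=39  B=9  C=20  D=14  E=30  F=13  G=46  H=27
Turnaround (C−A): A=26  B=9  C=7  D=9  E=28  F=5  G=36  H=18
Waiting(B) = turnaround − burst = 9 − 9 = 0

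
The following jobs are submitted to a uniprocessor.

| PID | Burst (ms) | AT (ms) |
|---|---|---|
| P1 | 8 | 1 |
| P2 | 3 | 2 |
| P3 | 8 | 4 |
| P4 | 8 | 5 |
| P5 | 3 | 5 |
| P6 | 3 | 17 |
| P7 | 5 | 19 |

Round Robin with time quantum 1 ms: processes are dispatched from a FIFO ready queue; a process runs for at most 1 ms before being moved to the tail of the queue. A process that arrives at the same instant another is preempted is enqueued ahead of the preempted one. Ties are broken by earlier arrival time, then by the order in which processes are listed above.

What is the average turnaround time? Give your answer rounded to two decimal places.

Timeline: | idle 0-1 | P1 1-2 | P2 2-3 | P1 3-4 | P2 4-5 | P3 5-6 | P1 6-7 | P4 7-8 | P5 8-9 | P2 9-10 | P3 10-11 | P1 11-12 | P4 12-13 | P5 13-14 | P3 14-15 | P1 15-16 | P4 16-17 | P5 17-18 | P3 18-19 | P1 19-20 | P6 20-21 | P4 21-22 | P7 22-23 | P3 23-24 | P1 24-25 | P6 25-26 | P4 26-27 | P7 27-28 | P3 28-29 | P1 29-30 | P6 30-31 | P4 31-32 | P7 32-33 | P3 33-34 | P4 34-35 | P7 35-36 | P3 36-37 | P4 37-38 | P7 38-39 |
Completion: P1=30  P2=10  P3=37  P4=38  P5=18  P6=31  P7=39
Turnaround (C−A): P1=29  P2=8  P3=33  P4=33  P5=13  P6=14  P7=20
Turnaround times: P1=29, P2=8, P3=33, P4=33, P5=13, P6=14, P7=20
Average turnaround = (29+8+33+33+13+14+20) / 7 = 150/7 = 21.43

21.43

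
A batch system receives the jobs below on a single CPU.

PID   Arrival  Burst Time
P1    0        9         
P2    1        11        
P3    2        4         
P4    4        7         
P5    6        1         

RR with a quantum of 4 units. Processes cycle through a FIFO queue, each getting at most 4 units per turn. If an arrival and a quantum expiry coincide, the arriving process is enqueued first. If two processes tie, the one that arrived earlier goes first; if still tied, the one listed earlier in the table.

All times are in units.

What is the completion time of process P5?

21

Schedule: | P1 0-4 | P2 4-8 | P3 8-12 | P4 12-16 | P1 16-20 | P5 20-21 | P2 21-25 | P4 25-28 | P1 28-29 | P2 29-32 |
Completion: P1=29  P2=32  P3=12  P4=28  P5=21
Turnaround (C−A): P1=29  P2=31  P3=10  P4=24  P5=15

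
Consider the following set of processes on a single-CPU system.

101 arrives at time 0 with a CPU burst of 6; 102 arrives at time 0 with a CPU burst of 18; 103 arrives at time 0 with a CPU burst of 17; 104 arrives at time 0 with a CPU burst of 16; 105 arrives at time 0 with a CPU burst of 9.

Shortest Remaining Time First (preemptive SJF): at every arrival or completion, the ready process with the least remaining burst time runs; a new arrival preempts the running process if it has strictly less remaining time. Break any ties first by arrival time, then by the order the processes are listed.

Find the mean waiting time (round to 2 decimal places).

20.00

Schedule: | 101 0-6 | 105 6-15 | 104 15-31 | 103 31-48 | 102 48-66 |
Completion: 101=6  102=66  103=48  104=31  105=15
Turnaround (C−A): 101=6  102=66  103=48  104=31  105=15
Waiting times: 101=0, 102=48, 103=31, 104=15, 105=6
Average waiting = (0+48+31+15+6) / 5 = 100/5 = 20.00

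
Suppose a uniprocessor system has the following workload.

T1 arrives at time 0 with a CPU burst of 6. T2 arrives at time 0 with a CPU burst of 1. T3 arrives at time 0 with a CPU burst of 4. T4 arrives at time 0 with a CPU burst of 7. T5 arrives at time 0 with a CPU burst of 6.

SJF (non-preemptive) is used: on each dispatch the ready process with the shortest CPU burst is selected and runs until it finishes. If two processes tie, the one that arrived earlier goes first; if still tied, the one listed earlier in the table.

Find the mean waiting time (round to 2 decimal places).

6.80

Timeline: | T2 0-1 | T3 1-5 | T1 5-11 | T5 11-17 | T4 17-24 |
Completion: T1=11  T2=1  T3=5  T4=24  T5=17
Turnaround (C−A): T1=11  T2=1  T3=5  T4=24  T5=17
Waiting times: T1=5, T2=0, T3=1, T4=17, T5=11
Average waiting = (5+0+1+17+11) / 5 = 34/5 = 6.80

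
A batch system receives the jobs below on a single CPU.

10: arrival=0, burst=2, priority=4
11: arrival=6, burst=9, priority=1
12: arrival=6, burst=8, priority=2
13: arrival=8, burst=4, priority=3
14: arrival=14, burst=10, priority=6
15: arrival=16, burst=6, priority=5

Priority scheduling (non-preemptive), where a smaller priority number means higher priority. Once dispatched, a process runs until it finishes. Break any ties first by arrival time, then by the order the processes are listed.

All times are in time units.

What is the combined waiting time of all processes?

Timeline: | 10 0-2 | idle 2-6 | 11 6-15 | 12 15-23 | 13 23-27 | 15 27-33 | 14 33-43 |
Completion: 10=2  11=15  12=23  13=27  14=43  15=33
Turnaround (C−A): 10=2  11=9  12=17  13=19  14=29  15=17
Waiting = turnaround − burst: 10=0, 11=0, 12=9, 13=15, 14=19, 15=11
Total waiting = 0 + 0 + 9 + 15 + 19 + 11 = 54

54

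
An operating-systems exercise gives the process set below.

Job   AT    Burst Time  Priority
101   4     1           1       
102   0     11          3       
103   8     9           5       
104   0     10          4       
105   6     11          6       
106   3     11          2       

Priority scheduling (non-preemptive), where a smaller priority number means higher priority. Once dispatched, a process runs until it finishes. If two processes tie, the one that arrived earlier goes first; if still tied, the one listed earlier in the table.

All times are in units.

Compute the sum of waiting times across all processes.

100

Gantt: | 102 0-11 | 101 11-12 | 106 12-23 | 104 23-33 | 103 33-42 | 105 42-53 |
Completion: 101=12  102=11  103=42  104=33  105=53  106=23
Turnaround (C−A): 101=8  102=11  103=34  104=33  105=47  106=20
Waiting = turnaround − burst: 101=7, 102=0, 103=25, 104=23, 105=36, 106=9
Total waiting = 7 + 0 + 25 + 23 + 36 + 9 = 100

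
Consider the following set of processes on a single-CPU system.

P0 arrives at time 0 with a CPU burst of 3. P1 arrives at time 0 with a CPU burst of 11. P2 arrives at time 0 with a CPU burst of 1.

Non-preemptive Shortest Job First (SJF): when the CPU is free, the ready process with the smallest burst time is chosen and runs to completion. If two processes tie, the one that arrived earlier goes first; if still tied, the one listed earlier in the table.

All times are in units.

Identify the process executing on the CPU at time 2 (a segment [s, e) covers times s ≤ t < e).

Timeline: | P2 0-1 | P0 1-4 | P1 4-15 |
Completion: P0=4  P1=15  P2=1
Turnaround (C−A): P0=4  P1=15  P2=1

P0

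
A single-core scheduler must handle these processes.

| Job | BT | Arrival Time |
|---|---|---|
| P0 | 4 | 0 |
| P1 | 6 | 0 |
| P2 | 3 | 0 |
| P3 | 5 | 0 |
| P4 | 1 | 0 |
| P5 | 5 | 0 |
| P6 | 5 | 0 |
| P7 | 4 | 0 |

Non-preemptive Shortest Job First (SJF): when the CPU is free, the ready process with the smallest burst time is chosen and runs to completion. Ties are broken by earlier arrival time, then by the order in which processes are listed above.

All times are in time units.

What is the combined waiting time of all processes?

Schedule: | P4 0-1 | P2 1-4 | P0 4-8 | P7 8-12 | P3 12-17 | P5 17-22 | P6 22-27 | P1 27-33 |
Completion: P0=8  P1=33  P2=4  P3=17  P4=1  P5=22  P6=27  P7=12
Turnaround (C−A): P0=8  P1=33  P2=4  P3=17  P4=1  P5=22  P6=27  P7=12
Waiting = turnaround − burst: P0=4, P1=27, P2=1, P3=12, P4=0, P5=17, P6=22, P7=8
Total waiting = 4 + 27 + 1 + 12 + 0 + 17 + 22 + 8 = 91

91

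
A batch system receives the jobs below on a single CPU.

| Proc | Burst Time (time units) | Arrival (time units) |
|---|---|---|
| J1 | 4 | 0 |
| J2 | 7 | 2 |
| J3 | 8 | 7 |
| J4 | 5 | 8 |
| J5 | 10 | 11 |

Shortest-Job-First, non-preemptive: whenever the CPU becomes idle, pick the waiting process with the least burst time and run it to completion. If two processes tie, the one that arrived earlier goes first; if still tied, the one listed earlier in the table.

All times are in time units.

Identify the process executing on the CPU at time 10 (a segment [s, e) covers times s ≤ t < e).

J2

Timeline: | J1 0-4 | J2 4-11 | J4 11-16 | J3 16-24 | J5 24-34 |
Completion: J1=4  J2=11  J3=24  J4=16  J5=34
Turnaround (C−A): J1=4  J2=9  J3=17  J4=8  J5=23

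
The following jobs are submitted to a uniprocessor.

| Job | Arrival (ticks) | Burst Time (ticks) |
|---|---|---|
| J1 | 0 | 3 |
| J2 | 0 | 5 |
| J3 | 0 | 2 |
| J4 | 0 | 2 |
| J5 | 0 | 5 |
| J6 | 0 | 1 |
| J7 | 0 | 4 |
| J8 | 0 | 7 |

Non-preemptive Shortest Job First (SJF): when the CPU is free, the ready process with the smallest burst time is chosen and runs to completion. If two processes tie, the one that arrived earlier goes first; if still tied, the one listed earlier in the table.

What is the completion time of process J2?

17

Timeline: | J6 0-1 | J3 1-3 | J4 3-5 | J1 5-8 | J7 8-12 | J2 12-17 | J5 17-22 | J8 22-29 |
Completion: J1=8  J2=17  J3=3  J4=5  J5=22  J6=1  J7=12  J8=29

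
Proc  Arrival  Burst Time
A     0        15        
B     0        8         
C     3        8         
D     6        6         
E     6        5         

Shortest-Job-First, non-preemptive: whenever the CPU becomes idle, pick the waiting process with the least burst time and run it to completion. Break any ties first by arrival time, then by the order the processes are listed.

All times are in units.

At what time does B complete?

8

Timeline: | B 0-8 | E 8-13 | D 13-19 | C 19-27 | A 27-42 |
Completion: A=42  B=8  C=27  D=19  E=13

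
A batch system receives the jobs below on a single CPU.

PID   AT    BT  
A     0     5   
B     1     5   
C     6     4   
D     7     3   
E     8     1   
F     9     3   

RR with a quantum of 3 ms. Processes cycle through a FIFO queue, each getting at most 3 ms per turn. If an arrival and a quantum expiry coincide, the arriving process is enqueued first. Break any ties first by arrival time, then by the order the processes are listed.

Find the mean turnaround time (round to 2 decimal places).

Schedule: | A 0-3 | B 3-6 | A 6-8 | C 8-11 | B 11-13 | D 13-16 | E 16-17 | F 17-20 | C 20-21 |
Completion: A=8  B=13  C=21  D=16  E=17  F=20
Turnaround times: A=8, B=12, C=15, D=9, E=9, F=11
Average turnaround = (8+12+15+9+9+11) / 6 = 64/6 = 10.67

10.67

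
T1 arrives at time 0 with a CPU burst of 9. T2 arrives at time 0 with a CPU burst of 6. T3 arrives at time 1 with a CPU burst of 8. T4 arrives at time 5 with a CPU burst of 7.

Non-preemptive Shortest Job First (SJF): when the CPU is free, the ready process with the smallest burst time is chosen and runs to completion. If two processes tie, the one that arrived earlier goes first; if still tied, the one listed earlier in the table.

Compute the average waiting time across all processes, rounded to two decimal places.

Schedule: | T2 0-6 | T4 6-13 | T3 13-21 | T1 21-30 |
Completion: T1=30  T2=6  T3=21  T4=13
Turnaround (C−A): T1=30  T2=6  T3=20  T4=8
Waiting times: T1=21, T2=0, T3=12, T4=1
Average waiting = (21+0+12+1) / 4 = 34/4 = 8.50

8.50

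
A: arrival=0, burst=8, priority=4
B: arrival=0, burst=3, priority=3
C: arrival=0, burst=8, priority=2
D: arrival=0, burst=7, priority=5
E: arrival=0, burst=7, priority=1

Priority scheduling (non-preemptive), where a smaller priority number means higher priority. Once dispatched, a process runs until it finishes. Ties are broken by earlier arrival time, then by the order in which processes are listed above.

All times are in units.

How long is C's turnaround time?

Gantt: | E 0-7 | C 7-15 | B 15-18 | A 18-26 | D 26-33 |
Completion: A=26  B=18  C=15  D=33  E=7
Turnaround (C−A): A=26  B=18  C=15  D=33  E=7
Turnaround(C) = completion − arrival = 15 − 0 = 15

15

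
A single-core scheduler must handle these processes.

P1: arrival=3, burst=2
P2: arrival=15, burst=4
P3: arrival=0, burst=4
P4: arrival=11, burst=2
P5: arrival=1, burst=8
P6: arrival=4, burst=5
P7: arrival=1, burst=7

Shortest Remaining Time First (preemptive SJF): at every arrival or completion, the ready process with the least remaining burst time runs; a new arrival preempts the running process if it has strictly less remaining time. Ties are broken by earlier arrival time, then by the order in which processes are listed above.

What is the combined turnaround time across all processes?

74

Gantt: | P3 0-4 | P1 4-6 | P6 6-11 | P4 11-13 | P7 13-15 | P2 15-19 | P7 19-24 | P5 24-32 |
Completion: P1=6  P2=19  P3=4  P4=13  P5=32  P6=11  P7=24
Turnaround (C−A): P1=3  P2=4  P3=4  P4=2  P5=31  P6=7  P7=23
Turnaround = completion − arrival: P1=3, P2=4, P3=4, P4=2, P5=31, P6=7, P7=23
Total turnaround = 3 + 4 + 4 + 2 + 31 + 7 + 23 = 74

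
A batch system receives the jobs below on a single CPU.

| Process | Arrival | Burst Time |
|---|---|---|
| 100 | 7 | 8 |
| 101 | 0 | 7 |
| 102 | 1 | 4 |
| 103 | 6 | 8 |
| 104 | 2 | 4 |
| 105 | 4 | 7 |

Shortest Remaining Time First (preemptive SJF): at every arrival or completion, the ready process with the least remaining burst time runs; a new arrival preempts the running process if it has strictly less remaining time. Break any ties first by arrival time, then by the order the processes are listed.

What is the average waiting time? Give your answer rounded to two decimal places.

Schedule: | 101 0-1 | 102 1-5 | 104 5-9 | 101 9-15 | 105 15-22 | 103 22-30 | 100 30-38 |
Completion: 100=38  101=15  102=5  103=30  104=9  105=22
Turnaround (C−A): 100=31  101=15  102=4  103=24  104=7  105=18
Waiting times: 100=23, 101=8, 102=0, 103=16, 104=3, 105=11
Average waiting = (23+8+0+16+3+11) / 6 = 61/6 = 10.17

10.17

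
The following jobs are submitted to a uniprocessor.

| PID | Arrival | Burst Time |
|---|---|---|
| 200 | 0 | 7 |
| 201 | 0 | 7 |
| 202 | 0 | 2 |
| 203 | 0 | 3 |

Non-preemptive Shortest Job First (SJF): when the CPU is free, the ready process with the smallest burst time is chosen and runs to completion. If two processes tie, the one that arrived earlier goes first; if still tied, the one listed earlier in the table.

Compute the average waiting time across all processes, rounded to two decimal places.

4.75

Schedule: | 202 0-2 | 203 2-5 | 200 5-12 | 201 12-19 |
Completion: 200=12  201=19  202=2  203=5
Turnaround (C−A): 200=12  201=19  202=2  203=5
Waiting times: 200=5, 201=12, 202=0, 203=2
Average waiting = (5+12+0+2) / 4 = 19/4 = 4.75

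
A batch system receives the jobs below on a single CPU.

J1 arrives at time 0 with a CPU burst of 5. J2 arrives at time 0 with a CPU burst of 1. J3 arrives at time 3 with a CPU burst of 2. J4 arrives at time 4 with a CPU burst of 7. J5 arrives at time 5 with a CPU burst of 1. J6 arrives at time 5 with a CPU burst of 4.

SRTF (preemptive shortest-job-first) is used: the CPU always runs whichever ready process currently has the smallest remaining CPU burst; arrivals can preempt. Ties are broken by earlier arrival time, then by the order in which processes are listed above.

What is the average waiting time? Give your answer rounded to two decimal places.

Timeline: | J2 0-1 | J1 1-3 | J3 3-5 | J5 5-6 | J1 6-9 | J6 9-13 | J4 13-20 |
Completion: J1=9  J2=1  J3=5  J4=20  J5=6  J6=13
Turnaround (C−A): J1=9  J2=1  J3=2  J4=16  J5=1  J6=8
Waiting times: J1=4, J2=0, J3=0, J4=9, J5=0, J6=4
Average waiting = (4+0+0+9+0+4) / 6 = 17/6 = 2.83

2.83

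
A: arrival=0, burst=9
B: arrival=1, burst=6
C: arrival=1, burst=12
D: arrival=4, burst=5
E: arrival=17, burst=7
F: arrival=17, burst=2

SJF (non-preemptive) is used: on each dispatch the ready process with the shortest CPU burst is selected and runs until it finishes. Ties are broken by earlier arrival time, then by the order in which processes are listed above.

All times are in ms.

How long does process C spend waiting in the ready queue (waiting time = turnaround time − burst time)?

Timeline: | A 0-9 | D 9-14 | B 14-20 | F 20-22 | E 22-29 | C 29-41 |
Completion: A=9  B=20  C=41  D=14  E=29  F=22
Waiting(C) = turnaround − burst = 40 − 12 = 28

28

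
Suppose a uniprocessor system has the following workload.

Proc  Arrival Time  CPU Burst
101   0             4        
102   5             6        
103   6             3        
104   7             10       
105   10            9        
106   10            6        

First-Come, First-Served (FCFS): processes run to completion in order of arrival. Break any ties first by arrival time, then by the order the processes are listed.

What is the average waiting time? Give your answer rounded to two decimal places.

Gantt: | 101 0-4 | idle 4-5 | 102 5-11 | 103 11-14 | 104 14-24 | 105 24-33 | 106 33-39 |
Completion: 101=4  102=11  103=14  104=24  105=33  106=39
Turnaround (C−A): 101=4  102=6  103=8  104=17  105=23  106=29
Waiting times: 101=0, 102=0, 103=5, 104=7, 105=14, 106=23
Average waiting = (0+0+5+7+14+23) / 6 = 49/6 = 8.17

8.17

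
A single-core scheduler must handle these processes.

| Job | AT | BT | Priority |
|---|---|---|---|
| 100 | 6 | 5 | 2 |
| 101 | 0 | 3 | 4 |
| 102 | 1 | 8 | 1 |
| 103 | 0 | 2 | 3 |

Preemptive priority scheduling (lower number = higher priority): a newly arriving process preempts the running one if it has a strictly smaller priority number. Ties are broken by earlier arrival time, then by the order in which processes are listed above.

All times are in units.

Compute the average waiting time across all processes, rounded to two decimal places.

Timeline: | 103 0-1 | 102 1-9 | 100 9-14 | 103 14-15 | 101 15-18 |
Completion: 100=14  101=18  102=9  103=15
Waiting times: 100=3, 101=15, 102=0, 103=13
Average waiting = (3+15+0+13) / 4 = 31/4 = 7.75

7.75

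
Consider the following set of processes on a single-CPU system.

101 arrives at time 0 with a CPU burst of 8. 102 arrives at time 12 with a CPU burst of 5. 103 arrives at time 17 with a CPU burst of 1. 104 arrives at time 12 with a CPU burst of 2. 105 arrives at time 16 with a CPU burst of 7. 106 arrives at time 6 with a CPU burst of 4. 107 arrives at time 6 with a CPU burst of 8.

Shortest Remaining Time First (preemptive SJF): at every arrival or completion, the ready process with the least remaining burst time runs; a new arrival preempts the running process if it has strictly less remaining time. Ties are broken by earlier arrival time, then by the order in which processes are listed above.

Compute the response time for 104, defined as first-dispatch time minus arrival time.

0

Schedule: | 101 0-8 | 106 8-12 | 104 12-14 | 102 14-17 | 103 17-18 | 102 18-20 | 105 20-27 | 107 27-35 |
Completion: 101=8  102=20  103=18  104=14  105=27  106=12  107=35
Turnaround (C−A): 101=8  102=8  103=1  104=2  105=11  106=6  107=29
Response(104) = first start − arrival = 12 − 12 = 0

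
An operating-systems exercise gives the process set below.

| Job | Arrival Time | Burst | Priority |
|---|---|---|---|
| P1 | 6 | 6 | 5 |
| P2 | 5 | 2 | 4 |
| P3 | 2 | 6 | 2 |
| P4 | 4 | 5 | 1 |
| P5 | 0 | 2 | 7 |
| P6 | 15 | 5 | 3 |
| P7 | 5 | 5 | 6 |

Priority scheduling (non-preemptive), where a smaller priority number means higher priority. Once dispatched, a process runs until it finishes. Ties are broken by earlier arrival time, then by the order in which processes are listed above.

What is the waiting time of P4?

4

Schedule: | P5 0-2 | P3 2-8 | P4 8-13 | P2 13-15 | P6 15-20 | P1 20-26 | P7 26-31 |
Completion: P1=26  P2=15  P3=8  P4=13  P5=2  P6=20  P7=31
Turnaround (C−A): P1=20  P2=10  P3=6  P4=9  P5=2  P6=5  P7=26
Waiting(P4) = turnaround − burst = 9 − 5 = 4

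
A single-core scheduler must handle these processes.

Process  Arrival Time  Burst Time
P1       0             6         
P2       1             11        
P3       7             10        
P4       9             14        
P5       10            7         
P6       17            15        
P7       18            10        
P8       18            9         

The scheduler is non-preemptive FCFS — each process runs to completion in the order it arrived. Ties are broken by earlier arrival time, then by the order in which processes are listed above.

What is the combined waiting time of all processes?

Schedule: | P1 0-6 | P2 6-17 | P3 17-27 | P4 27-41 | P5 41-48 | P6 48-63 | P7 63-73 | P8 73-82 |
Completion: P1=6  P2=17  P3=27  P4=41  P5=48  P6=63  P7=73  P8=82
Turnaround (C−A): P1=6  P2=16  P3=20  P4=32  P5=38  P6=46  P7=55  P8=64
Waiting = turnaround − burst: P1=0, P2=5, P3=10, P4=18, P5=31, P6=31, P7=45, P8=55
Total waiting = 0 + 5 + 10 + 18 + 31 + 31 + 45 + 55 = 195

195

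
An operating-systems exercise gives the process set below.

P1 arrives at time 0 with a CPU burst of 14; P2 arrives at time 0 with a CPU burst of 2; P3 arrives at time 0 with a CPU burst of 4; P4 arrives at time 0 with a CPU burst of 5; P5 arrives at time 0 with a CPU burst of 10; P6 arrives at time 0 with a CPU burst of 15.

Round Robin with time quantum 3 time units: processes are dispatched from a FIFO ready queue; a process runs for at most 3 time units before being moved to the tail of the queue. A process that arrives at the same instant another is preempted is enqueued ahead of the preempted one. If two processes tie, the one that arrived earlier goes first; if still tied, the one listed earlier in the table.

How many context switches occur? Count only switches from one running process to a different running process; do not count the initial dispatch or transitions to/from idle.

Timeline: | P1 0-3 | P2 3-5 | P3 5-8 | P4 8-11 | P5 11-14 | P6 14-17 | P1 17-20 | P3 20-21 | P4 21-23 | P5 23-26 | P6 26-29 | P1 29-32 | P5 32-35 | P6 35-38 | P1 38-41 | P5 41-42 | P6 42-45 | P1 45-47 | P6 47-50 |
Completion: P1=47  P2=5  P3=21  P4=23  P5=42  P6=50

18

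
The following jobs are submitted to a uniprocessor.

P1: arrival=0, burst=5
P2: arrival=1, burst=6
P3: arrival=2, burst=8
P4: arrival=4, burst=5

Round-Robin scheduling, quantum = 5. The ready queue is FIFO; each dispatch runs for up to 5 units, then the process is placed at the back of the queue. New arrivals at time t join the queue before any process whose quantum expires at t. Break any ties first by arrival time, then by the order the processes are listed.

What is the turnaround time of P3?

22

Timeline: | P1 0-5 | P2 5-10 | P3 10-15 | P4 15-20 | P2 20-21 | P3 21-24 |
Completion: P1=5  P2=21  P3=24  P4=20
Turnaround (C−A): P1=5  P2=20  P3=22  P4=16
Turnaround(P3) = completion − arrival = 24 − 2 = 22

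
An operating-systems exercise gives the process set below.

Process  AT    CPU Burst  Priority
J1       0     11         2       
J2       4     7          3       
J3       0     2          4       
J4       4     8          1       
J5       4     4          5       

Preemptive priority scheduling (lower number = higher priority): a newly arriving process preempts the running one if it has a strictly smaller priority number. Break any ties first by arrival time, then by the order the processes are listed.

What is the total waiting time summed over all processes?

73

Gantt: | J1 0-4 | J4 4-12 | J1 12-19 | J2 19-26 | J3 26-28 | J5 28-32 |
Completion: J1=19  J2=26  J3=28  J4=12  J5=32
Waiting = turnaround − burst: J1=8, J2=15, J3=26, J4=0, J5=24
Total waiting = 8 + 15 + 26 + 0 + 24 = 73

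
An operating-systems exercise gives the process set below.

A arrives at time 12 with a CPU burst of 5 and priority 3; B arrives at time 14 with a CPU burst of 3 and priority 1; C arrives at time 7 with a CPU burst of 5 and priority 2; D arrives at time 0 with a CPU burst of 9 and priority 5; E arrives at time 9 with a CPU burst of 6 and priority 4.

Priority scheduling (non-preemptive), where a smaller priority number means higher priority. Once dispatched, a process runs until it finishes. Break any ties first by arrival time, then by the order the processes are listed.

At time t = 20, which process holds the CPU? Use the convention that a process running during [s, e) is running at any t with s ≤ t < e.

Schedule: | D 0-9 | C 9-14 | B 14-17 | A 17-22 | E 22-28 |
Completion: A=22  B=17  C=14  D=9  E=28
Turnaround (C−A): A=10  B=3  C=7  D=9  E=19

A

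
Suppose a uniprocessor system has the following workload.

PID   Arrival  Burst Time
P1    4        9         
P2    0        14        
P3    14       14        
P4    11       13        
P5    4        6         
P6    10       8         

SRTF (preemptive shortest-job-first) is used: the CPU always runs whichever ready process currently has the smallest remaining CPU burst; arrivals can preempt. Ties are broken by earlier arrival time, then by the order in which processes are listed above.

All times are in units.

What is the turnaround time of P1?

Timeline: | P2 0-4 | P5 4-10 | P6 10-18 | P1 18-27 | P2 27-37 | P4 37-50 | P3 50-64 |
Completion: P1=27  P2=37  P3=64  P4=50  P5=10  P6=18
Turnaround(P1) = completion − arrival = 27 − 4 = 23

23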